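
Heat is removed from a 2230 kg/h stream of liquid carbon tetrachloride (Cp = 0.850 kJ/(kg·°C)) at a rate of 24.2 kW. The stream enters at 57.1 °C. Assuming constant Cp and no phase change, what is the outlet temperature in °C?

Q = 24.2 kW = 87120 kJ/h
ΔT = Q/(ṁ·Cp) = 87120/(2230×0.850) = 45.961 K
T_out = 57.1 − 45.961 = 11.139 °C

T_out = 11.1 °C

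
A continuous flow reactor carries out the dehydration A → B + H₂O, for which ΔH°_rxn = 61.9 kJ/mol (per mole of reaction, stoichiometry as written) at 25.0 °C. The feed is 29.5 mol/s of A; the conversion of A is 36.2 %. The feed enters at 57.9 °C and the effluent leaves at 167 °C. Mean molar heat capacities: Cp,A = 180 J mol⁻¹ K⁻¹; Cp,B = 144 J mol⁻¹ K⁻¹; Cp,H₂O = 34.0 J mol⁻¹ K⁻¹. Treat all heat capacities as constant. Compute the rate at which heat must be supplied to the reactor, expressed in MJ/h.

Extent of reaction ξ = 0.362 × 29.5 = 10.679 mol/s
Reaction term: ξ·ΔH°_rxn = 10.679 × 61.9 = 661.03 kJ/s
Sensible, feed 57.9→25 °C: -174.7 kJ/s
Outlet flows (mol/s): A 18.821, B 10.679, H₂O 10.679
Sensible, products 25→167 °C: 750.99 kJ/s
Q = ΔH = 1237.3 kJ/s = 1237.3 kW
Heat supplied = 4454.3 MJ/h

Q_in = 4450 MJ/h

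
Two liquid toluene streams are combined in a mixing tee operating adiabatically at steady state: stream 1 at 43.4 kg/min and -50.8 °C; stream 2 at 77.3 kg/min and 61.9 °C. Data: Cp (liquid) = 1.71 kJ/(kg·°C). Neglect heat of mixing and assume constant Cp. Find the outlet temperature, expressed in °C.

No heat crosses the boundary, so H_out = H_in.
T_out = Σ ṁᵢCp,ᵢTᵢ / Σ ṁᵢCp,ᵢ
      = 4412.1 / 206.4 = 21.377 °C

T_out = 21.4 °C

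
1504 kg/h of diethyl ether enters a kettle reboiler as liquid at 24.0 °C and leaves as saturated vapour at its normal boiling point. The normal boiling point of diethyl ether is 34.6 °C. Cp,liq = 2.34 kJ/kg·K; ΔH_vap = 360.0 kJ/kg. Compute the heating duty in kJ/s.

Q = 161 kJ/s

liquid 24.0→34.6 °C: 24.804 kJ/kg
vaporisation at 34.6 °C: 360 kJ/kg
Δh = 24.804 + 360 = 384.8 kJ/kg
Q = ṁ·Δh = 1504 kg/h × 384.8 kJ/kg = 578750 kJ/h
|Q| = 160.76 kW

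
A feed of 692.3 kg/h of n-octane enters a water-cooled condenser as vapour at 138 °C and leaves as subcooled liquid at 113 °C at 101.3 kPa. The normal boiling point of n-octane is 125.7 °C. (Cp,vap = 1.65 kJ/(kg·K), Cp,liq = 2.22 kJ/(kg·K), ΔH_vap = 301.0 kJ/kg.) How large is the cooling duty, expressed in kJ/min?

Q_c = 4030 kJ/min

vapour 138→125.7 °C: -20.295 kJ/kg
condensation at 125.7 °C: -301 kJ/kg
liquid 125.7→113 °C: -28.194 kJ/kg
Δh = -20.295 + -301 + -28.194 = -349.49 kJ/kg
Q = ṁ·Δh = 692.3 kg/h × -349.49 kJ/kg = -241950 kJ/h
|Q| = 67.209 kW = 4032.5 kJ/min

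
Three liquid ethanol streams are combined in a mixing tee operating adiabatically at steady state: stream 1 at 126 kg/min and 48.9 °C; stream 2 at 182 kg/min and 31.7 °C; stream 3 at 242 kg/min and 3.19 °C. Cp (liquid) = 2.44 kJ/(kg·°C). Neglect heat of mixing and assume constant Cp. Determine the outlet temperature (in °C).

Energy balance with Q = 0: Σ ṁᵢCp,ᵢ(T_out − Tᵢ) = 0
T_out = Σ ṁᵢCp,ᵢTᵢ / Σ ṁᵢCp,ᵢ
      = 30995 / 1342 = 23.096 °C

T_out = 23.1 °C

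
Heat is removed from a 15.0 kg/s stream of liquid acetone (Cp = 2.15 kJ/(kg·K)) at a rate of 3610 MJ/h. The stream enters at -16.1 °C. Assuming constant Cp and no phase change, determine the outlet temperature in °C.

Q = 3610 MJ/h = 1002.8 kJ/s
ΔT = Q/(ṁ·Cp) = 1002.8/(15.0×2.15) = 31.094 K
T_out = -16.1 − 31.094 = -47.194 °C

T_out = -47.2 °C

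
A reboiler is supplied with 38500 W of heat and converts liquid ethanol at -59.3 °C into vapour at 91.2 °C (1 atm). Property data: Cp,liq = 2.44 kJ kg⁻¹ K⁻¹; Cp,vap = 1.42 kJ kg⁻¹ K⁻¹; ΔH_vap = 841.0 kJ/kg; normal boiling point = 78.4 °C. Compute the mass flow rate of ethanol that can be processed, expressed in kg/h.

Δh = 2.44×(78.4−-59.3) + 841.0 + 1.42×(91.2−78.4) = 1195.2 kJ/kg
Q = 38500 W = 38.5 kJ/s = 138600 kJ/h
ṁ = Q/Δh = 138600 / 1195.2 = 115.97 kg/h

ṁ = 116 kg/h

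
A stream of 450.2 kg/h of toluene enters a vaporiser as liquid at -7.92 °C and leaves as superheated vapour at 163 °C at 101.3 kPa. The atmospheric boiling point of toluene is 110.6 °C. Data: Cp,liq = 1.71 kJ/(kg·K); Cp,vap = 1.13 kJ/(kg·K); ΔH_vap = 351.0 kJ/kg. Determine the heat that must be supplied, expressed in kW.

liquid -7.92→110.6 °C: 202.67 kJ/kg
vaporisation at 110.6 °C: 351 kJ/kg
vapour 110.6→163 °C: 59.212 kJ/kg
Δh = 202.67 + 351 + 59.212 = 612.88 kJ/kg
Q = ṁ·Δh = 450.2 kg/h × 612.88 kJ/kg = 275920 kJ/h
|Q| = 76.644 kW

Q = 76.6 kW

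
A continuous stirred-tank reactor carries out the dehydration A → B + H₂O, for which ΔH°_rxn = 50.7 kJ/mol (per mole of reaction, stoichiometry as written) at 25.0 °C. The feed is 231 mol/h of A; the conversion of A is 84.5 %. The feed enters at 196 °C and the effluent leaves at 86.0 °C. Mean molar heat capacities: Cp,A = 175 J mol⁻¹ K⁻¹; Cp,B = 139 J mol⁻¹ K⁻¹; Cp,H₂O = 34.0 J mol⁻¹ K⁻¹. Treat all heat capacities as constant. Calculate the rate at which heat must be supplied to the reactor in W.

Q_in = 1510 W

Extent of reaction ξ = 0.845 × 231 = 195.19 mol/h
Reaction term: ξ·ΔH°_rxn = 195.19 × 50.7 = 9896.4 kJ/h
Sensible, feed 196→25 °C: -6912.7 kJ/h
Outlet flows (mol/h): A 35.805, B 195.19, H₂O 195.19
Sensible, products 25→86.0 °C: 2442.1 kJ/h
Q = ΔH = 5425.8 kJ/h = 1.5072 kW
Heat supplied = 1507.2 W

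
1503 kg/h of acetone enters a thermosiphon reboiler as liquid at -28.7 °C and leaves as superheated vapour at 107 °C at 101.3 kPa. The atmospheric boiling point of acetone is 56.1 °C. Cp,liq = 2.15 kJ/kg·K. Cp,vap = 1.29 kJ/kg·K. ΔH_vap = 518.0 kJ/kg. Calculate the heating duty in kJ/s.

Q = 320 kJ/s

liquid -28.7→56.1 °C: 182.32 kJ/kg
vaporisation at 56.1 °C: 518 kJ/kg
vapour 56.1→107 °C: 65.661 kJ/kg
Δh = 182.32 + 518 + 65.661 = 765.98 kJ/kg
Q = ṁ·Δh = 1503 kg/h × 765.98 kJ/kg = 1.1513e+06 kJ/h
|Q| = 319.8 kW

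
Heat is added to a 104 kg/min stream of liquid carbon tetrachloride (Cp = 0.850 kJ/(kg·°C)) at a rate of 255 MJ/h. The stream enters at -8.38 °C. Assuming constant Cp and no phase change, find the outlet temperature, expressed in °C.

Q = 255 MJ/h = 4250 kJ/min
ΔT = Q/(ṁ·Cp) = 4250/(104×0.850) = 48.077 K
T_out = -8.38 + 48.077 = 39.697 °C

T_out = 39.7 °C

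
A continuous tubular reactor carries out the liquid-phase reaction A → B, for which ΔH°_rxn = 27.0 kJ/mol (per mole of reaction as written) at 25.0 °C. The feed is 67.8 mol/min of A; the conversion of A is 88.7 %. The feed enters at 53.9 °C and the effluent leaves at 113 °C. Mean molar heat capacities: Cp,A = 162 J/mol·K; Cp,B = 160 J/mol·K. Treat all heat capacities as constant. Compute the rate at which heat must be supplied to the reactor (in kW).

Extent of reaction ξ = 0.887 × 67.8 = 60.139 mol/min
Reaction term: ξ·ΔH°_rxn = 60.139 × 27.0 = 1623.7 kJ/min
Sensible, feed 53.9→25 °C: -317.43 kJ/min
Outlet flows (mol/min): A 7.6614, B 60.139
Sensible, products 25→113 °C: 955.97 kJ/min
Q = ΔH = 2262.3 kJ/min = 37.705 kW
Heat supplied = 37.705 kW

Q_in = 37.7 kW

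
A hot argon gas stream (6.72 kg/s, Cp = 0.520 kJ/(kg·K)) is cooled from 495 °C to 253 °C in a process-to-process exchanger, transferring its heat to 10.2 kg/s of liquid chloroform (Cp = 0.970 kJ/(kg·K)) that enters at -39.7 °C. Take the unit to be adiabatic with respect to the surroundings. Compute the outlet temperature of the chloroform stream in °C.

T_c,out = 45.8 °C

Heat released by hot stream: Q = 6.72 × 0.520 × (495 − 253) = 845.64 kJ/s
Energy balance on cold side (adiabatic exchanger): Q = ṁ_c·Cp_c·(T_c,out − T_c,in)
T_c,out = -39.7 + 845.64/(10.2 × 0.970) = 45.77 °C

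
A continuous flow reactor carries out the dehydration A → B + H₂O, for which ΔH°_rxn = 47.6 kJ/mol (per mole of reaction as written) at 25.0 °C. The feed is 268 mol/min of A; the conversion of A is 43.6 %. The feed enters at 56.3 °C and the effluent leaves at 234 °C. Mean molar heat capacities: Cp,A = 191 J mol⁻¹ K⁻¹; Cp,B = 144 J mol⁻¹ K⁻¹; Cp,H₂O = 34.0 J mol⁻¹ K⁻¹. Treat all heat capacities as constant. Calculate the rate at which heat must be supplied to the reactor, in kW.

Extent of reaction ξ = 0.436 × 268 = 116.85 mol/min
Reaction term: ξ·ΔH°_rxn = 116.85 × 47.6 = 5562 kJ/min
Sensible, feed 56.3→25 °C: -1602.2 kJ/min
Outlet flows (mol/min): A 151.15, B 116.85, H₂O 116.85
Sensible, products 25→234 °C: 10381 kJ/min
Q = ΔH = 14341 kJ/min = 239.01 kW
Heat supplied = 239.01 kW

Q_in = 239 kW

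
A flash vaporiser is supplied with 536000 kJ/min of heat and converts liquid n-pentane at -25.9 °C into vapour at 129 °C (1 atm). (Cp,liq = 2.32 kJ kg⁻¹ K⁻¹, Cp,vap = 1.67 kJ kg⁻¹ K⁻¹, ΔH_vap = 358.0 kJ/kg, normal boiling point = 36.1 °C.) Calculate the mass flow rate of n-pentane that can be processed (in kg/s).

Δh = 2.32×(36.1−-25.9) + 358.0 + 1.67×(129−36.1) = 656.98 kJ/kg
Q = 536000 kJ/min = 8933.3 kJ/s = 8933.3 kJ/s
ṁ = Q/Δh = 8933.3 / 656.98 = 13.598 kg/s

ṁ = 13.6 kg/s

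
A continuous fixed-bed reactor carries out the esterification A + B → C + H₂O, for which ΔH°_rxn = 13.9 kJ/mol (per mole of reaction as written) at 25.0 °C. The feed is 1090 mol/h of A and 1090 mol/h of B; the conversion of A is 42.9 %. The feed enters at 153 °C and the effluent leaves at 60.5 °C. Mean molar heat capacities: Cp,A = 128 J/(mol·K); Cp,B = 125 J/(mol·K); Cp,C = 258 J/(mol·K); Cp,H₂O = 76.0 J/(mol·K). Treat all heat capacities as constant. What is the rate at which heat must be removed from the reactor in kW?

Q_out = 4.91 kW

Extent of reaction ξ = 0.429 × 1090 = 467.61 mol/h
Reaction term: ξ·ΔH°_rxn = 467.61 × 13.9 = 6499.8 kJ/h
Sensible, feed 153→25 °C: -35299 kJ/h
Outlet flows (mol/h): A 622.39, B 622.39, C 467.61, H₂O 467.61
Sensible, products 25→60.5 °C: 11134 kJ/h
Q = ΔH = -17664 kJ/h = -4.9068 kW
Heat removed = 4.9068 kW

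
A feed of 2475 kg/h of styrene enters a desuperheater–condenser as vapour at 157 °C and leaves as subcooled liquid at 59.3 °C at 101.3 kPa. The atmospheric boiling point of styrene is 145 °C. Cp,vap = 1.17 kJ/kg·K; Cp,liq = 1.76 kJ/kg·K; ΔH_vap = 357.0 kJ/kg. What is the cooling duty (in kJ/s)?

Q_c = 359 kJ/s

vapour 157→145 °C: -14.04 kJ/kg
condensation at 145 °C: -357 kJ/kg
liquid 145→59.3 °C: -150.83 kJ/kg
Δh = -14.04 + -357 + -150.83 = -521.87 kJ/kg
Q = ṁ·Δh = 2475 kg/h × -521.87 kJ/kg = -1.2916e+06 kJ/h
|Q| = 358.79 kW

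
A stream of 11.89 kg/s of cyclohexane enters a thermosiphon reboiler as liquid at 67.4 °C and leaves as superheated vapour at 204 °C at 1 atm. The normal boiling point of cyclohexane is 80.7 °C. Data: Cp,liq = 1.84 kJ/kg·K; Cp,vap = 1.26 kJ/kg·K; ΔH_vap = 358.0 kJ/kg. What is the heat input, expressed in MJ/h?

liquid 67.4→80.7 °C: 24.472 kJ/kg
vaporisation at 80.7 °C: 358 kJ/kg
vapour 80.7→204 °C: 155.36 kJ/kg
Δh = 24.472 + 358 + 155.36 = 537.83 kJ/kg
Q = ṁ·Δh = 11.89 kg/s × 537.83 kJ/kg = 6394.8 kJ/s
|Q| = 6394.8 kW = 23021 MJ/h

Q = 23000 MJ/h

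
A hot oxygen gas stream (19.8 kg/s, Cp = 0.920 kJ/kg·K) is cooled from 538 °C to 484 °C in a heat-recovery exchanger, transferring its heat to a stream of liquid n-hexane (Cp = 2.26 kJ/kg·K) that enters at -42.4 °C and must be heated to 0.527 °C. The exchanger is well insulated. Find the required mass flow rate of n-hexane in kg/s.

Heat released by hot stream: Q = 19.8 × 0.920 × (538 − 484) = 983.66 kJ/s
Energy balance on cold side (adiabatic exchanger): Q = ṁ_c·Cp_c·(T_c,out − T_c,in)
ṁ_c = 983.66 / [2.26 × (0.527 − -42.4)] = 10.139 kg/s

ṁ_c = 10.1 kg/s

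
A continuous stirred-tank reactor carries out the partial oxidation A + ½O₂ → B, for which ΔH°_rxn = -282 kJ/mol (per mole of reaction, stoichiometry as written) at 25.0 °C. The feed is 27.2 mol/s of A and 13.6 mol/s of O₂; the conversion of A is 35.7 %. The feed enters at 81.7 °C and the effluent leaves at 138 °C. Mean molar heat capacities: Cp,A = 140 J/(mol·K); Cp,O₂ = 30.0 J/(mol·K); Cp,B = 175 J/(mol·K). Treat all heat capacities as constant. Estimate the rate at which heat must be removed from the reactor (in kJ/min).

Q_out = 149000 kJ/min

Extent of reaction ξ = 0.357 × 27.2 = 9.7104 mol/s
Reaction term: ξ·ΔH°_rxn = 9.7104 × -282 = -2738.3 kJ/s
Sensible, feed 81.7→25 °C: -239.05 kJ/s
Outlet flows (mol/s): A 17.49, O₂ 8.7448, B 9.7104
Sensible, products 25→138 °C: 498.35 kJ/s
Q = ΔH = -2479 kJ/s = -2479 kW
Heat removed = 148740 kJ/min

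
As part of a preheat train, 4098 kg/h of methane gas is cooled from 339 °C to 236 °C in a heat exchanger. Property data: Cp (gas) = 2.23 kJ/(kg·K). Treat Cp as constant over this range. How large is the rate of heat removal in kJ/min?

Q = ṁ·Cp·ΔT = 4098 × 2.23 × (236 − 339) = -941270 kJ/h
Converting: 941270 / 3600 s = 261.46 kW
Cooling duty = 15688 kJ/min

Q_c = 15700 kJ/min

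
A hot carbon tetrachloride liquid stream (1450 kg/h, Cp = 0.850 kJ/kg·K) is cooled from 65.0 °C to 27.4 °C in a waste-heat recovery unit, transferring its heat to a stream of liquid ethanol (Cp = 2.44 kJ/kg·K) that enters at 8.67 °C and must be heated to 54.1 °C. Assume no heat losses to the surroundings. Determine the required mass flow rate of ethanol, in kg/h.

Heat released by hot stream: Q = 1450 × 0.850 × (65.0 − 27.4) = 46342 kJ/h
Energy balance on cold side (adiabatic exchanger): Q = ṁ_c·Cp_c·(T_c,out − T_c,in)
ṁ_c = 46342 / [2.44 × (54.1 − 8.67)] = 418.06 kg/h

ṁ_c = 418 kg/h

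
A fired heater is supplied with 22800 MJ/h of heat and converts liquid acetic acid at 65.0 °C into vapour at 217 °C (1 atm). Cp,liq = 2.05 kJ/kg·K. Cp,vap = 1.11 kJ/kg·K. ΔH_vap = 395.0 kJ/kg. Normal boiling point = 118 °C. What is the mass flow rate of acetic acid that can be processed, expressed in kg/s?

Δh = 2.05×(118−65.0) + 395.0 + 1.11×(217−118) = 613.54 kJ/kg
Q = 22800 MJ/h = 6333.3 kJ/s = 6333.3 kJ/s
ṁ = Q/Δh = 6333.3 / 613.54 = 10.323 kg/s

ṁ = 10.3 kg/s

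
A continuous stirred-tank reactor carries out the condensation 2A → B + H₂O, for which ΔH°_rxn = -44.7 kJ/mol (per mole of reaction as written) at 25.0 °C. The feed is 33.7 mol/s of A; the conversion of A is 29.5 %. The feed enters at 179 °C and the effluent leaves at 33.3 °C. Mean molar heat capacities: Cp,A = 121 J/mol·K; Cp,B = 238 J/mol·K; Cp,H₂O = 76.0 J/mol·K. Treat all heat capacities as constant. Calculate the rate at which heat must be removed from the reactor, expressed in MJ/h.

Extent of reaction ξ = 0.295 × 33.7 / 2 = 4.9707 mol/s
Reaction term: ξ·ΔH°_rxn = 4.9707 × -44.7 = -222.19 kJ/s
Sensible, feed 179→25 °C: -627.97 kJ/s
Outlet flows (mol/s): A 23.759, B 4.9707, H₂O 4.9707
Sensible, products 25→33.3 °C: 36.815 kJ/s
Q = ΔH = -813.34 kJ/s = -813.34 kW
Heat removed = 2928 MJ/h

Q_out = 2930 MJ/h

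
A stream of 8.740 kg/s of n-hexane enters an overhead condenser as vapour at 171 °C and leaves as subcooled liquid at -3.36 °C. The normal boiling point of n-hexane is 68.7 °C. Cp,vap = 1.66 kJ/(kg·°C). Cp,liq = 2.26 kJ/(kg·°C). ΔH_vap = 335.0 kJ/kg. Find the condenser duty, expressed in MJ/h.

vapour 171→68.7 °C: -169.82 kJ/kg
condensation at 68.7 °C: -335 kJ/kg
liquid 68.7→-3.36 °C: -162.86 kJ/kg
Δh = -169.82 + -335 + -162.86 = -667.67 kJ/kg
Q = ṁ·Δh = 8.740 kg/s × -667.67 kJ/kg = -5835.5 kJ/s
|Q| = 5835.5 kW = 21008 MJ/h

Q_c = 21000 MJ/h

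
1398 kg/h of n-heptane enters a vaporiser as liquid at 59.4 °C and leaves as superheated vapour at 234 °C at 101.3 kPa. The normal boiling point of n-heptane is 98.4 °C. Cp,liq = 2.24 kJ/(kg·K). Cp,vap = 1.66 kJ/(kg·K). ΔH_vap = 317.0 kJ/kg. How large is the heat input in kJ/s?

liquid 59.4→98.4 °C: 87.36 kJ/kg
vaporisation at 98.4 °C: 317 kJ/kg
vapour 98.4→234 °C: 225.1 kJ/kg
Δh = 87.36 + 317 + 225.1 = 629.46 kJ/kg
Q = ṁ·Δh = 1398 kg/h × 629.46 kJ/kg = 879980 kJ/h
|Q| = 244.44 kW

Q = 244 kJ/s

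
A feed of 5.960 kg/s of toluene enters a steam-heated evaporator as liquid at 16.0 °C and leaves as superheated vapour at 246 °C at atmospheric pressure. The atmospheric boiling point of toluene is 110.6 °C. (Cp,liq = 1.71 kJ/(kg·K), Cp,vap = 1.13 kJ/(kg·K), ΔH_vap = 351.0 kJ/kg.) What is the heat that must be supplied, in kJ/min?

liquid 16.0→110.6 °C: 161.77 kJ/kg
vaporisation at 110.6 °C: 351 kJ/kg
vapour 110.6→246 °C: 153 kJ/kg
Δh = 161.77 + 351 + 153 = 665.77 kJ/kg
Q = ṁ·Δh = 5.960 kg/s × 665.77 kJ/kg = 3968 kJ/s
|Q| = 3968 kW = 238080 kJ/min

Q = 238000 kJ/min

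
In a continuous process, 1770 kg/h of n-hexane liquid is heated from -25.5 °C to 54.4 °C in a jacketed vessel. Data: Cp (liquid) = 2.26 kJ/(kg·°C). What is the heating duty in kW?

Q = 88.8 kW

Q = ṁ·Cp·ΔT = 1770 × 2.26 × (54.4 − -25.5) = 319620 kJ/h
Converting: 319620 / 3600 s = 88.782 kW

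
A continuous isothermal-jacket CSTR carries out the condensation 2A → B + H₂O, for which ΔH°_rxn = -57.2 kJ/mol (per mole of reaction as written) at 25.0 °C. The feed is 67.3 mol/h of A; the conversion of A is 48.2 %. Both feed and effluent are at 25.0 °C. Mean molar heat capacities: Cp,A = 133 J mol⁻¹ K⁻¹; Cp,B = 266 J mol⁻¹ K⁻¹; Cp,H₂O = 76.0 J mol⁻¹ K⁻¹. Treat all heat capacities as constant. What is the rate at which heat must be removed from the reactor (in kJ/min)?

Extent of reaction ξ = 0.482 × 67.3 / 2 = 16.219 mol/h
Reaction term: ξ·ΔH°_rxn = 16.219 × -57.2 = -927.74 kJ/h
Q = ΔH = -927.74 kJ/h = -0.25771 kW
Heat removed = 15.462 kJ/min

Q_out = 15.5 kJ/min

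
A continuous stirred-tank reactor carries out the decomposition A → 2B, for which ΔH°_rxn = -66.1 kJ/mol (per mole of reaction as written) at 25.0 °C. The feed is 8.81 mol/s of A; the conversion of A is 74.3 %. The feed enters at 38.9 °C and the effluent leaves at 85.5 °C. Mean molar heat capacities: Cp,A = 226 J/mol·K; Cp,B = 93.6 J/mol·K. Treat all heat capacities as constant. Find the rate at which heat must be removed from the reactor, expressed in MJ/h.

Extent of reaction ξ = 0.743 × 8.81 = 6.5458 mol/s
Reaction term: ξ·ΔH°_rxn = 6.5458 × -66.1 = -432.68 kJ/s
Sensible, feed 38.9→25 °C: -27.676 kJ/s
Outlet flows (mol/s): A 2.2642, B 13.092
Sensible, products 25→85.5 °C: 105.09 kJ/s
Q = ΔH = -355.26 kJ/s = -355.26 kW
Heat removed = 1278.9 MJ/h

Q_out = 1280 MJ/h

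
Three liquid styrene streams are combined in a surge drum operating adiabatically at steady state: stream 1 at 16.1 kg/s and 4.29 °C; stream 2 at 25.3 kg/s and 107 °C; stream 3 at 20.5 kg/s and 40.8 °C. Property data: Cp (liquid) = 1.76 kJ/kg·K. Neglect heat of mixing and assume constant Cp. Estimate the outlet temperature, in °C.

Adiabatic, steady state ⇒ Σ ṁᵢCp,ᵢ(T_out − Tᵢ) = 0
Σ ṁᵢCp,ᵢTᵢ = 16.1×1.76×4.29 + 25.3×1.76×107 + 20.5×1.76×40.8 = 6358.1
Σ ṁᵢCp,ᵢ = 16.1×1.76 + 25.3×1.76 + 20.5×1.76 = 108.94
T_out = 6358.1 / 108.94 = 58.361 °C

T_out = 58.4 °C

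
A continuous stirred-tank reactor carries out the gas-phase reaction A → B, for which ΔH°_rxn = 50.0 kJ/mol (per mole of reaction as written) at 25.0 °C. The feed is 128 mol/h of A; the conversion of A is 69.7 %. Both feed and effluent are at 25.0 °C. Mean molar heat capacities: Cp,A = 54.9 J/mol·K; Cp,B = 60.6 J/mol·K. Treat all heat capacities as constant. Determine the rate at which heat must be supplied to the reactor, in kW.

Q_in = 1.24 kW

Extent of reaction ξ = 0.697 × 128 = 89.216 mol/h
Reaction term: ξ·ΔH°_rxn = 89.216 × 50.0 = 4460.8 kJ/h
Q = ΔH = 4460.8 kJ/h = 1.2391 kW
Heat supplied = 1.2391 kW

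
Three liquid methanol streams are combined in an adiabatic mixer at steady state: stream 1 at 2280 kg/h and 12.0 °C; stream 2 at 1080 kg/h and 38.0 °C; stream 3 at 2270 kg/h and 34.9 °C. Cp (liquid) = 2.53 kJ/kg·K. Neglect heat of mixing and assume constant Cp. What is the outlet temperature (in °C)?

T_out = 26.2 °C

Adiabatic, steady state ⇒ Σ ṁᵢCp,ᵢ(T_out − Tᵢ) = 0
T_out = Σ ṁᵢCp,ᵢTᵢ / Σ ṁᵢCp,ᵢ
      = 373490 / 14244 = 26.221 °C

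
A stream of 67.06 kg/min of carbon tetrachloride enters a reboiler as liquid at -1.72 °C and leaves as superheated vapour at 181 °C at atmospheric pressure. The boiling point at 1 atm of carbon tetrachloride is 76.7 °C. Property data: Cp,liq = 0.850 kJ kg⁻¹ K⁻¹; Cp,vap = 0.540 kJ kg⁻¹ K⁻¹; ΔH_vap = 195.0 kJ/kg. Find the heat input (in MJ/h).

Q = 1280 MJ/h

liquid -1.72→76.7 °C: 66.657 kJ/kg
vaporisation at 76.7 °C: 195 kJ/kg
vapour 76.7→181 °C: 56.322 kJ/kg
Δh = 66.657 + 195 + 56.322 = 317.98 kJ/kg
Q = ṁ·Δh = 67.06 kg/min × 317.98 kJ/kg = 21324 kJ/min
|Q| = 355.39 kW = 1279.4 MJ/h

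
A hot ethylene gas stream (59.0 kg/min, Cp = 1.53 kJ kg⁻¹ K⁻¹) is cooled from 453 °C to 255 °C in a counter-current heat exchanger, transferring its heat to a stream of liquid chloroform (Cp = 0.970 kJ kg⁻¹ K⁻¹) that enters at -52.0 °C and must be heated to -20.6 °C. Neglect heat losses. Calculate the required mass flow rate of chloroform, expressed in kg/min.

Heat released by hot stream: Q = 59.0 × 1.53 × (453 − 255) = 17873 kJ/min
Energy balance on cold side (adiabatic exchanger): Q = ṁ_c·Cp_c·(T_c,out − T_c,in)
ṁ_c = 17873 / [0.970 × (-20.6 − -52.0)] = 586.82 kg/min

ṁ_c = 587 kg/min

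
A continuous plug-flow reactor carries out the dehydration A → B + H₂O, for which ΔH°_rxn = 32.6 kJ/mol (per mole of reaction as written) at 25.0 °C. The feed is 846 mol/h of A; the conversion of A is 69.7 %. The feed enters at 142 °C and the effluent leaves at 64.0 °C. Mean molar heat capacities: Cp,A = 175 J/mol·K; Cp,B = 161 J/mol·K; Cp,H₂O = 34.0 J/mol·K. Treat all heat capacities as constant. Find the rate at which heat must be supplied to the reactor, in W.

Extent of reaction ξ = 0.697 × 846 = 589.66 mol/h
Reaction term: ξ·ΔH°_rxn = 589.66 × 32.6 = 19223 kJ/h
Sensible, feed 142→25 °C: -17322 kJ/h
Outlet flows (mol/h): A 256.34, B 589.66, H₂O 589.66
Sensible, products 25→64.0 °C: 6233.9 kJ/h
Q = ΔH = 8135 kJ/h = 2.2597 kW
Heat supplied = 2259.7 W

Q_in = 2260 W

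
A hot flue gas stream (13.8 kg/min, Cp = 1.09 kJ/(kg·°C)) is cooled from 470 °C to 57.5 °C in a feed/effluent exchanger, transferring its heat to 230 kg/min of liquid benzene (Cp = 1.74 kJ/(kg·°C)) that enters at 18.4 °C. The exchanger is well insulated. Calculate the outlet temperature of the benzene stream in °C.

Heat released by hot stream: Q = 13.8 × 1.09 × (470 − 57.5) = 6204.8 kJ/min
Energy balance on cold side (adiabatic exchanger): Q = ṁ_c·Cp_c·(T_c,out − T_c,in)
T_c,out = 18.4 + 6204.8/(230 × 1.74) = 33.904 °C

T_c,out = 33.9 °C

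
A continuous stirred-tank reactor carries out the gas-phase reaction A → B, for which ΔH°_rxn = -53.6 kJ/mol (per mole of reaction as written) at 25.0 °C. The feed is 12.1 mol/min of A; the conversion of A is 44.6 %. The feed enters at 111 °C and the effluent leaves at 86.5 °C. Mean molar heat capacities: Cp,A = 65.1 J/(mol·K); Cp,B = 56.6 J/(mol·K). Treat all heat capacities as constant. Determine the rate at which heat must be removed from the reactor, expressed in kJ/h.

Extent of reaction ξ = 0.446 × 12.1 = 5.3966 mol/min
Reaction term: ξ·ΔH°_rxn = 5.3966 × -53.6 = -289.26 kJ/min
Sensible, feed 111→25 °C: -67.743 kJ/min
Outlet flows (mol/min): A 6.7034, B 5.3966
Sensible, products 25→86.5 °C: 45.623 kJ/min
Q = ΔH = -311.38 kJ/min = -5.1896 kW
Heat removed = 18683 kJ/h

Q_out = 18700 kJ/h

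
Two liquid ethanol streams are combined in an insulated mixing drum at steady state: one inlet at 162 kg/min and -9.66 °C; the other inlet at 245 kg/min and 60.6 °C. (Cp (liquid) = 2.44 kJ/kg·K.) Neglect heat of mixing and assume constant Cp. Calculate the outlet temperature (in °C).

T_out = 32.6 °C

Energy balance with Q = 0: Σ ṁᵢCp,ᵢ(T_out − Tᵢ) = 0
T_out = Σ ṁᵢCp,ᵢTᵢ / Σ ṁᵢCp,ᵢ
      = 32408 / 993.08 = 32.634 °C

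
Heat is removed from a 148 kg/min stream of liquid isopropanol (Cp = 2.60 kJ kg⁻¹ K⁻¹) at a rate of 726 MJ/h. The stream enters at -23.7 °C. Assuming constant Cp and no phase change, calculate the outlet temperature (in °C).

T_out = -55.1 °C

Q = 726 MJ/h = 12100 kJ/min
ΔT = Q/(ṁ·Cp) = 12100/(148×2.60) = 31.445 K
T_out = -23.7 − 31.445 = -55.145 °C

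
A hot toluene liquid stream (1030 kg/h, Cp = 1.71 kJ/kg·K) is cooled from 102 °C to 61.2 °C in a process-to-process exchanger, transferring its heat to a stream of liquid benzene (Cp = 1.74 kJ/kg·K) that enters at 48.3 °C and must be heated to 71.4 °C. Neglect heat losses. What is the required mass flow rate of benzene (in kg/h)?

ṁ_c = 1790 kg/h

Heat released by hot stream: Q = 1030 × 1.71 × (102 − 61.2) = 71861 kJ/h
Energy balance on cold side (adiabatic exchanger): Q = ṁ_c·Cp_c·(T_c,out − T_c,in)
ṁ_c = 71861 / [1.74 × (71.4 − 48.3)] = 1787.9 kg/h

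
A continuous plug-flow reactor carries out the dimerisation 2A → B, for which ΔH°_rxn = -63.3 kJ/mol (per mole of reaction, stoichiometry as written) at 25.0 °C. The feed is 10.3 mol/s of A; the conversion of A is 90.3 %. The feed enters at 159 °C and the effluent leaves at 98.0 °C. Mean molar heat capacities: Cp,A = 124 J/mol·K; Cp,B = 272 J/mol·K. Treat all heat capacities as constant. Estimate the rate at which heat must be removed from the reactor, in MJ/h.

Extent of reaction ξ = 0.903 × 10.3 / 2 = 4.6505 mol/s
Reaction term: ξ·ΔH°_rxn = 4.6505 × -63.3 = -294.37 kJ/s
Sensible, feed 159→25 °C: -171.14 kJ/s
Outlet flows (mol/s): A 0.9991, B 4.6505
Sensible, products 25→98.0 °C: 101.38 kJ/s
Q = ΔH = -364.14 kJ/s = -364.14 kW
Heat removed = 1310.9 MJ/h

Q_out = 1310 MJ/h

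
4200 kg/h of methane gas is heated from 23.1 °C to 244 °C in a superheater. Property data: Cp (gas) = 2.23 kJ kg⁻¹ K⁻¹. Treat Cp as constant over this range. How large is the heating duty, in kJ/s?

Q = 575 kJ/s

Q = ṁ·Cp·ΔT = 4200 × 2.23 × (244 − 23.1) = 2.0689e+06 kJ/h
Converting: 2.0689e+06 / 3600 s = 574.71 kW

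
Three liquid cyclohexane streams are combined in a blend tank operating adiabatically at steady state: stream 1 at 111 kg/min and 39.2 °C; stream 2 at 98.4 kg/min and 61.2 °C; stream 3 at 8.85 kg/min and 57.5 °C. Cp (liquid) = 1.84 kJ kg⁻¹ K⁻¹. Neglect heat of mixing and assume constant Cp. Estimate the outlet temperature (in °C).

Adiabatic, steady state ⇒ Σ ṁᵢCp,ᵢ(T_out − Tᵢ) = 0
Σ ṁᵢCp,ᵢTᵢ = 111×1.84×39.2 + 98.4×1.84×61.2 + 8.85×1.84×57.5 = 20023
Σ ṁᵢCp,ᵢ = 111×1.84 + 98.4×1.84 + 8.85×1.84 = 401.58
T_out = 20023 / 401.58 = 49.861 °C

T_out = 49.9 °C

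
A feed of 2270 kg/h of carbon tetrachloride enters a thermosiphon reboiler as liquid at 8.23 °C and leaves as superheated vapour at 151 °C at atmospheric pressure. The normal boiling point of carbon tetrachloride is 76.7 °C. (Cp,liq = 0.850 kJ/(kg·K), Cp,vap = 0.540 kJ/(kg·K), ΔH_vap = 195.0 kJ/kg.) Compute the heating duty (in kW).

liquid 8.23→76.7 °C: 58.2 kJ/kg
vaporisation at 76.7 °C: 195 kJ/kg
vapour 76.7→151 °C: 40.122 kJ/kg
Δh = 58.2 + 195 + 40.122 = 293.32 kJ/kg
Q = ṁ·Δh = 2270 kg/h × 293.32 kJ/kg = 665840 kJ/h
|Q| = 184.96 kW

Q = 185 kW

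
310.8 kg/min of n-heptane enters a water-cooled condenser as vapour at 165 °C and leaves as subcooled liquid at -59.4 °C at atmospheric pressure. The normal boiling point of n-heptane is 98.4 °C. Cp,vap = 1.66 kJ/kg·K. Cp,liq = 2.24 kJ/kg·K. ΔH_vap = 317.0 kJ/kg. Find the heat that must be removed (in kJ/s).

Q_c = 4050 kJ/s

vapour 165→98.4 °C: -110.56 kJ/kg
condensation at 98.4 °C: -317 kJ/kg
liquid 98.4→-59.4 °C: -353.47 kJ/kg
Δh = -110.56 + -317 + -353.47 = -781.03 kJ/kg
Q = ṁ·Δh = 310.8 kg/min × -781.03 kJ/kg = -242740 kJ/min
|Q| = 4045.7 kW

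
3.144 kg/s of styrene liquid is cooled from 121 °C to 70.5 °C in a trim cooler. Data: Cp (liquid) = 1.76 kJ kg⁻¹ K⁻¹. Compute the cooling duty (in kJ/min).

Q = ṁ·Cp·ΔT = 3.144 × 1.76 × (70.5 − 121) = -279.44 kJ/s
Cooling duty = 16766 kJ/min

Q_c = 16800 kJ/min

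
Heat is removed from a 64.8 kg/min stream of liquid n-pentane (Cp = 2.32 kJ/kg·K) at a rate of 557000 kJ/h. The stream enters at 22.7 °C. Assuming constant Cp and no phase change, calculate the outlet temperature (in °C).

T_out = -39.1 °C

Q = 557000 kJ/h = 9283.3 kJ/min
ΔT = Q/(ṁ·Cp) = 9283.3/(64.8×2.32) = 61.751 K
T_out = 22.7 − 61.751 = -39.051 °C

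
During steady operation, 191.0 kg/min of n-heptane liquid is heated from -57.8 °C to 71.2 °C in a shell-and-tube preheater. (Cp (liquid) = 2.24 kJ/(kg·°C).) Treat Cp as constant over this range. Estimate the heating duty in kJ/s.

Q = 920 kJ/s

Q = ṁ·Cp·ΔT = 191.0 × 2.24 × (71.2 − -57.8) = 55191 kJ/min
Converting: 55191 / 60 s = 919.86 kW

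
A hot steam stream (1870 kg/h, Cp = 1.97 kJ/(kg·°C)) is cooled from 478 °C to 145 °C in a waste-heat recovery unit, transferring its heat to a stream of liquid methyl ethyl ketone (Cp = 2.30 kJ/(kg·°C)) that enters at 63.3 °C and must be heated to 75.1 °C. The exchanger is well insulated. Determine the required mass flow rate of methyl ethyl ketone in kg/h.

Heat released by hot stream: Q = 1870 × 1.97 × (478 − 145) = 1.2267e+06 kJ/h
Energy balance on cold side (adiabatic exchanger): Q = ṁ_c·Cp_c·(T_c,out − T_c,in)
ṁ_c = 1.2267e+06 / [2.30 × (75.1 − 63.3)] = 45200 kg/h

ṁ_c = 45200 kg/h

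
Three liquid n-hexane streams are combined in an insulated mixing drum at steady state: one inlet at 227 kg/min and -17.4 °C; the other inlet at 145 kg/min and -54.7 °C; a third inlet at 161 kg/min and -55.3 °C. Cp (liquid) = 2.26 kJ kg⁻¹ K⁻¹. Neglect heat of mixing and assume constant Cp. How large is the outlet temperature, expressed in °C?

No heat crosses the boundary, so H_out = H_in.
Σ ṁᵢCp,ᵢTᵢ = 227×2.26×-17.4 + 145×2.26×-54.7 + 161×2.26×-55.3 = -46973
Σ ṁᵢCp,ᵢ = 227×2.26 + 145×2.26 + 161×2.26 = 1204.6
T_out = -46973 / 1204.6 = -38.995 °C

T_out = -39.0 °C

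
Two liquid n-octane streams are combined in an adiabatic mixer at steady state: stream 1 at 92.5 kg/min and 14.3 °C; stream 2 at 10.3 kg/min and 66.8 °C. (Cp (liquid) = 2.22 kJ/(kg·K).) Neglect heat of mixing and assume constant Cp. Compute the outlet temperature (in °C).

Energy balance with Q = 0: Σ ṁᵢCp,ᵢ(T_out − Tᵢ) = 0
Σ ṁᵢCp,ᵢTᵢ = 92.5×2.22×14.3 + 10.3×2.22×66.8 = 4464
Σ ṁᵢCp,ᵢ = 92.5×2.22 + 10.3×2.22 = 228.22
T_out = 4464 / 228.22 = 19.56 °C

T_out = 19.6 °C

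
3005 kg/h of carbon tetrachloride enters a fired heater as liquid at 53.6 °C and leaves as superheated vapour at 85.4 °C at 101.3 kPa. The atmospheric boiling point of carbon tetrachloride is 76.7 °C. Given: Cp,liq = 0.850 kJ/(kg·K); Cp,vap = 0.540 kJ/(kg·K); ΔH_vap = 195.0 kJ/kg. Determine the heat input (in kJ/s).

liquid 53.6→76.7 °C: 19.635 kJ/kg
vaporisation at 76.7 °C: 195 kJ/kg
vapour 76.7→85.4 °C: 4.698 kJ/kg
Δh = 19.635 + 195 + 4.698 = 219.33 kJ/kg
Q = ṁ·Δh = 3005 kg/h × 219.33 kJ/kg = 659100 kJ/h
|Q| = 183.08 kW

Q = 183 kJ/s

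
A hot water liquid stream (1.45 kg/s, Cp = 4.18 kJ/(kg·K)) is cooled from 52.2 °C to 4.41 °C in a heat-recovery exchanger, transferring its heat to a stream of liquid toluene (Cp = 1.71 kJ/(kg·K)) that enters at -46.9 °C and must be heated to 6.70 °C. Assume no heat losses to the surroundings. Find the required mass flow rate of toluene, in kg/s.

Heat released by hot stream: Q = 1.45 × 4.18 × (52.2 − 4.41) = 289.66 kJ/s
Energy balance on cold side (adiabatic exchanger): Q = ṁ_c·Cp_c·(T_c,out − T_c,in)
ṁ_c = 289.66 / [1.71 × (6.70 − -46.9)] = 3.1602 kg/s

ṁ_c = 3.16 kg/s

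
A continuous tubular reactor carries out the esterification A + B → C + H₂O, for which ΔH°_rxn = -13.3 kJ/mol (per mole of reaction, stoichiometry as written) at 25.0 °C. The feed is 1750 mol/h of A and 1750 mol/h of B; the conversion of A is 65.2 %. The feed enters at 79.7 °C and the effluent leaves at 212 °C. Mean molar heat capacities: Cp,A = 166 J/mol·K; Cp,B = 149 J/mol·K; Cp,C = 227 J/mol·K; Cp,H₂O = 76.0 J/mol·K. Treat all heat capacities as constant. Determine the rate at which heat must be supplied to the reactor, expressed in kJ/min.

Q_in = 920 kJ/min

Extent of reaction ξ = 0.652 × 1750 = 1141 mol/h
Reaction term: ξ·ΔH°_rxn = 1141 × -13.3 = -15175 kJ/h
Sensible, feed 79.7→25 °C: -30153 kJ/h
Outlet flows (mol/h): A 609, B 609, C 1141, H₂O 1141
Sensible, products 25→212 °C: 100520 kJ/h
Q = ΔH = 55195 kJ/h = 15.332 kW
Heat supplied = 919.91 kJ/min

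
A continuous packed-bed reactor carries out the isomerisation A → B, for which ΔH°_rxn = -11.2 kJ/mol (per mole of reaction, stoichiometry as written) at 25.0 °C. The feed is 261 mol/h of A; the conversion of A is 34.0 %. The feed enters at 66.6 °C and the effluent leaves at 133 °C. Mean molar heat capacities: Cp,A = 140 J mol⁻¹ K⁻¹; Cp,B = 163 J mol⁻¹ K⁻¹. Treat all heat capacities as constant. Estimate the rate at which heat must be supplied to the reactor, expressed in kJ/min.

Q_in = 27.5 kJ/min

Extent of reaction ξ = 0.340 × 261 = 88.74 mol/h
Reaction term: ξ·ΔH°_rxn = 88.74 × -11.2 = -993.89 kJ/h
Sensible, feed 66.6→25 °C: -1520.1 kJ/h
Outlet flows (mol/h): A 172.26, B 88.74
Sensible, products 25→133 °C: 4166.8 kJ/h
Q = ΔH = 1652.8 kJ/h = 0.45911 kW
Heat supplied = 27.547 kJ/min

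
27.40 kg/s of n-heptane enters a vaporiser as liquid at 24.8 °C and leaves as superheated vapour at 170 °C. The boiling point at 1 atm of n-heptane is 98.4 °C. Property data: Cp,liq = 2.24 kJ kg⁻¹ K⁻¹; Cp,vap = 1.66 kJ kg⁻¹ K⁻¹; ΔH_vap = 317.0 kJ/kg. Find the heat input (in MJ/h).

Q = 59300 MJ/h

liquid 24.8→98.4 °C: 164.86 kJ/kg
vaporisation at 98.4 °C: 317 kJ/kg
vapour 98.4→170 °C: 118.86 kJ/kg
Δh = 164.86 + 317 + 118.86 = 600.72 kJ/kg
Q = ṁ·Δh = 27.40 kg/s × 600.72 kJ/kg = 16460 kJ/s
|Q| = 16460 kW = 59255 MJ/h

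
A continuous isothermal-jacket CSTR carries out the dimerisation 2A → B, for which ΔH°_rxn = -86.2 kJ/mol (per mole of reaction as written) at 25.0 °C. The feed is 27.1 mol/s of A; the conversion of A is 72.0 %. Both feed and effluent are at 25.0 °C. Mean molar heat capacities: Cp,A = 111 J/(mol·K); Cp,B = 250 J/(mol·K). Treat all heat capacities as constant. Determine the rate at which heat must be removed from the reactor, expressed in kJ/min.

Q_out = 50500 kJ/min

Extent of reaction ξ = 0.720 × 27.1 / 2 = 9.756 mol/s
Reaction term: ξ·ΔH°_rxn = 9.756 × -86.2 = -840.97 kJ/s
Q = ΔH = -840.97 kJ/s = -840.97 kW
Heat removed = 50458 kJ/min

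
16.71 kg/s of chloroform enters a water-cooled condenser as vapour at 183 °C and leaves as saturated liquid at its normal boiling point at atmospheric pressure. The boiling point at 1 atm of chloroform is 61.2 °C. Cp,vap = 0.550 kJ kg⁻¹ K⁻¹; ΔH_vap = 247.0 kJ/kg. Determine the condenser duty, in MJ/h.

vapour 183→61.2 °C: -66.99 kJ/kg
condensation at 61.2 °C: -247 kJ/kg
Δh = -66.99 + -247 = -313.99 kJ/kg
Q = ṁ·Δh = 16.71 kg/s × -313.99 kJ/kg = -5246.8 kJ/s
|Q| = 5246.8 kW = 18888 MJ/h

Q_c = 18900 MJ/h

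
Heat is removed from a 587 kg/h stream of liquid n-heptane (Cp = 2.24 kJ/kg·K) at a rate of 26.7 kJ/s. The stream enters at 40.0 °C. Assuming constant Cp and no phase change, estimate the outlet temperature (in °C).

Q = 26.7 kJ/s = 96120 kJ/h
ΔT = Q/(ṁ·Cp) = 96120/(587×2.24) = 73.102 K
T_out = 40.0 − 73.102 = -33.102 °C

T_out = -33.1 °C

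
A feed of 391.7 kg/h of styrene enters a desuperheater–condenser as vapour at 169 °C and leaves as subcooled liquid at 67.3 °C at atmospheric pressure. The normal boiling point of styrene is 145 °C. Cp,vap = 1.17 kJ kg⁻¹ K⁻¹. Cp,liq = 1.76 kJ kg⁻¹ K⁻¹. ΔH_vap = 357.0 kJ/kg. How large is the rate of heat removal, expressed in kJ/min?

vapour 169→145 °C: -28.08 kJ/kg
condensation at 145 °C: -357 kJ/kg
liquid 145→67.3 °C: -136.75 kJ/kg
Δh = -28.08 + -357 + -136.75 = -521.83 kJ/kg
Q = ṁ·Δh = 391.7 kg/h × -521.83 kJ/kg = -204400 kJ/h
|Q| = 56.778 kW = 3406.7 kJ/min

Q_c = 3410 kJ/min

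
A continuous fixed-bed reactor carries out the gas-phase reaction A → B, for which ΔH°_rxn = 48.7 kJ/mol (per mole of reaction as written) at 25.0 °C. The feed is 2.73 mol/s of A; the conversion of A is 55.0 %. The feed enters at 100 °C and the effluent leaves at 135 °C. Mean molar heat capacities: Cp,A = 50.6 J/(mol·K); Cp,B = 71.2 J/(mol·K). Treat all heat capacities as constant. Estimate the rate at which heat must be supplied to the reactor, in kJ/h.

Q_in = 293000 kJ/h

Extent of reaction ξ = 0.550 × 2.73 = 1.5015 mol/s
Reaction term: ξ·ΔH°_rxn = 1.5015 × 48.7 = 73.123 kJ/s
Sensible, feed 100→25 °C: -10.36 kJ/s
Outlet flows (mol/s): A 1.2285, B 1.5015
Sensible, products 25→135 °C: 18.598 kJ/s
Q = ΔH = 81.36 kJ/s = 81.36 kW
Heat supplied = 292900 kJ/h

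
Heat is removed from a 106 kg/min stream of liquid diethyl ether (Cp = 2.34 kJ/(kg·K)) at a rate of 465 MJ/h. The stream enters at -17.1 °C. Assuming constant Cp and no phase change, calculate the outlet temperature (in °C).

Q = 465 MJ/h = 7750 kJ/min
ΔT = Q/(ṁ·Cp) = 7750/(106×2.34) = 31.245 K
T_out = -17.1 − 31.245 = -48.345 °C

T_out = -48.3 °C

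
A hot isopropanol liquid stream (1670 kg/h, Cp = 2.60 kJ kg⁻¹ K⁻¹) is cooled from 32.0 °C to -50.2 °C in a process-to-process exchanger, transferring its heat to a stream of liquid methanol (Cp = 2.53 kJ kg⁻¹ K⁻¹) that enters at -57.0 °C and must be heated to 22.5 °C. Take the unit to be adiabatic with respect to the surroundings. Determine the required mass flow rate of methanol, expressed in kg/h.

ṁ_c = 1770 kg/h

Heat released by hot stream: Q = 1670 × 2.60 × (32.0 − -50.2) = 356910 kJ/h
Energy balance on cold side (adiabatic exchanger): Q = ṁ_c·Cp_c·(T_c,out − T_c,in)
ṁ_c = 356910 / [2.53 × (22.5 − -57.0)] = 1774.5 kg/h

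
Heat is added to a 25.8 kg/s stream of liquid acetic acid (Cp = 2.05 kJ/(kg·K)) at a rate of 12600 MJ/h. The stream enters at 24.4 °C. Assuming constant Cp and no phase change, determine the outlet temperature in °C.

T_out = 90.6 °C

Q = 12600 MJ/h = 3500 kJ/s
ΔT = Q/(ṁ·Cp) = 3500/(25.8×2.05) = 66.175 K
T_out = 24.4 + 66.175 = 90.575 °C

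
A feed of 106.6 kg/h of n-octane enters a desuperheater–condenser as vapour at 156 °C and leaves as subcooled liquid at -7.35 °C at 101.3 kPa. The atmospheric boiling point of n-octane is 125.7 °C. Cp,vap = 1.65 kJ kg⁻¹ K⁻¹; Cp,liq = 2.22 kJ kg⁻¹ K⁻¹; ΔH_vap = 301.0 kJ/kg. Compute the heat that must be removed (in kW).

vapour 156→125.7 °C: -49.995 kJ/kg
condensation at 125.7 °C: -301 kJ/kg
liquid 125.7→-7.35 °C: -295.37 kJ/kg
Δh = -49.995 + -301 + -295.37 = -646.37 kJ/kg
Q = ṁ·Δh = 106.6 kg/h × -646.37 kJ/kg = -68903 kJ/h
|Q| = 19.14 kW

Q_c = 19.1 kW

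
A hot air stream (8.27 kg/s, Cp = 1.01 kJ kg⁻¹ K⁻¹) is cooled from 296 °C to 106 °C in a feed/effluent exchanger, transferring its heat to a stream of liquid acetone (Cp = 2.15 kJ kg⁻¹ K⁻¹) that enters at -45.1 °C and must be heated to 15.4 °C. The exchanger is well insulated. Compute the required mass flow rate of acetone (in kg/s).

ṁ_c = 12.2 kg/s

Heat released by hot stream: Q = 8.27 × 1.01 × (296 − 106) = 1587 kJ/s
Energy balance on cold side (adiabatic exchanger): Q = ṁ_c·Cp_c·(T_c,out − T_c,in)
ṁ_c = 1587 / [2.15 × (15.4 − -45.1)] = 12.201 kg/s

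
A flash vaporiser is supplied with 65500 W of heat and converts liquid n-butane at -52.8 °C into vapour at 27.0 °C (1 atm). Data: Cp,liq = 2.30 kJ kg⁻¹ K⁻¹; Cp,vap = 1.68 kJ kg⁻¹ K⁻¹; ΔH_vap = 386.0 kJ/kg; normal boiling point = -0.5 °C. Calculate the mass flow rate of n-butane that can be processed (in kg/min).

Δh = 2.30×(-0.5−-52.8) + 386.0 + 1.68×(27.0−-0.5) = 552.49 kJ/kg
Q = 65500 W = 65.5 kJ/s = 3930 kJ/min
ṁ = Q/Δh = 3930 / 552.49 = 7.1133 kg/min

ṁ = 7.11 kg/min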